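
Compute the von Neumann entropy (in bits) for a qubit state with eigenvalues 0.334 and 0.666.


S = -p*log2(p) - (1-p)*log2(1-p)
p = 0.3340, 1-p = 0.6660
= -0.3340 * log2(0.3340) - 0.6660 * log2(0.6660)
= -(-0.5284) - (-0.3905)
= 0.9190

0.9190


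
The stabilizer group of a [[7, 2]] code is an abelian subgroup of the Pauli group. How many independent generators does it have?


For an [[n,k]] stabilizer code:
Number of stabilizer generators = n - k
= 7 - 2
= 5

5


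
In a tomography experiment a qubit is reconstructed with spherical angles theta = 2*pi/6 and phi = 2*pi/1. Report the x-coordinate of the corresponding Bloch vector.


theta = 1.0472, phi = 6.2832
r_x = sin(theta)*cos(phi) = 0.8660 * 1.0000
r_x = 0.8660

0.8660


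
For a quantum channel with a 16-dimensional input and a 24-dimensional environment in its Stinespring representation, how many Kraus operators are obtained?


Tracing out the environment in an orthonormal basis {|i>_E} gives Kraus operators K_i = <i|_E U |0>_E.
Number of Kraus operators = dim(H_env) = d_env
= 24

24


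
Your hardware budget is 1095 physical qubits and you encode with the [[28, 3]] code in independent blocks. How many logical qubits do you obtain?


Each code block uses 28 physical qubits for 3 logical qubit(s).
Number of complete blocks = floor(1095 / 28) = 39
Logical qubits = 39 * 3
= 117

117


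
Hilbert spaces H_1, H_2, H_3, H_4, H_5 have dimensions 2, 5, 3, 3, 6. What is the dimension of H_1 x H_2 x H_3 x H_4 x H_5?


dim(H_1 x H_2 x H_3 x H_4 x H_5) = 2 * 5 * 3 * 3 * 6
= 10 * 3 * 3 * 6
= 30 * 3 * 6
= 90 * 6
= 540

540


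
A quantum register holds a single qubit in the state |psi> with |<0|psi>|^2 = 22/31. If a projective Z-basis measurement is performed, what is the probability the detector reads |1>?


|alpha|^2 = 22/31 = 0.7097
|beta|^2 = 1 - 22/31 = 9/31 = 0.2903
P(|1>) = |beta|^2 = 0.2903

0.2903


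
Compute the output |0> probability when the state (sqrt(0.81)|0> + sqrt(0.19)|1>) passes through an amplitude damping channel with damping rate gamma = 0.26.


For amplitude damping with parameter gamma on state sqrt(a)|0> + sqrt(b)|1>:
alpha^2 = 0.81, beta^2 = 0.19
P(|0>) = alpha^2 + gamma * beta^2
= 0.81 + 0.26 * 0.19
= 0.81 + 0.0494
= 0.8594

0.8594


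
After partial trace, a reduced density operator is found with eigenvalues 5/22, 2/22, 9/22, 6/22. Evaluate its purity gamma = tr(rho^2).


tr(rho^2) = sum of eigenvalues squared
= (5/22)^2 + (2/22)^2 + (9/22)^2 + (6/22)^2
= (25 + 4 + 81 + 36) / 484
= 146/484
= 0.3017

0.3017


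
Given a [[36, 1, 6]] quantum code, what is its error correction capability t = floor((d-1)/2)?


Code parameters: [[36, 1, 6]], distance d = 6.
Number of correctable errors = floor((d-1)/2)
= floor((6 - 1)/2)
= floor(5/2)
= 2

2


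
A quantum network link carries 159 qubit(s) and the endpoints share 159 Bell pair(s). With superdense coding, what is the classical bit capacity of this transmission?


Superdense coding allows 2 classical bits per shared entangled pair.
159 pair(s) -> 2 * 159 = 318 classical bits

318


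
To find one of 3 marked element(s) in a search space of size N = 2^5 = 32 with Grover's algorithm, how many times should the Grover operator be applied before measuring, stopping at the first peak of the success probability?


After j Grover iterations the success probability is P(j) = sin^2((2j+1)*theta), where sin(theta) = sqrt(k/N).
N = 2^5 = 32, k = 3
sin(theta) = sqrt(k/N) = 0.3061862178
theta = arcsin(sqrt(k/N)) = 0.3111842443 rad
P(j) reaches its first maximum when (2j+1)*theta is as close as possible to pi/2, i.e. j = round(pi/(4*theta) - 1/2).
pi/(4*theta) - 1/2 = 2.0239
(For comparison, the common estimate pi/4 * sqrt(N/k) = 2.5651; the exact maximiser is used here.)
Optimal iterations = 2

2


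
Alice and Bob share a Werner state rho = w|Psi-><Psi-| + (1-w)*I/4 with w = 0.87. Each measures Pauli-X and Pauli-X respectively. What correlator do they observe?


|Psi-> = (|01> - |10>)/sqrt(2)
For the pure Bell state, <X_A X_B> = -1 (Bell-state Pauli correlator).
The maximally-mixed part I/4 has tr(I/4 * P tensor P) = 0 for any traceless Pauli P.
So <X_A X_B>_rho = w * (-1) + (1 - w) * 0
= 0.87 * (-1)
= -0.8700

-0.8700


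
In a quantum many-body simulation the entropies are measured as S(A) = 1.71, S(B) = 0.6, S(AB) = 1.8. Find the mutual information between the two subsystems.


I(A:B) = S(A) + S(B) - S(AB)
= 1.71 + 0.6 - 1.8
= 0.5100

0.5100


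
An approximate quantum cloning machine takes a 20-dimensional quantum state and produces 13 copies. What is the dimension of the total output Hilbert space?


Output space = H^(tensor 13) where dim(H) = 20
dim = 20^13
= 400 (after 2 factors)
= 8000 (after 3 factors)
= 160000 (after 4 factors)
= 3200000 (after 5 factors)
= 64000000 (after 6 factors)
= 1280000000 (after 7 factors)
= 25600000000 (after 8 factors)
= 512000000000 (after 9 factors)
= 10240000000000 (after 10 factors)
= 204800000000000 (after 11 factors)
= 4096000000000000 (after 12 factors)
= 81920000000000000 (after 13 factors)
= 81920000000000000

81920000000000000


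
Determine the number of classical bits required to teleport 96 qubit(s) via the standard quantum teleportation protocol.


Quantum teleportation requires 2 classical bits per qubit teleported.
96 qubit(s) -> 2 * 96 = 192 classical bits

192


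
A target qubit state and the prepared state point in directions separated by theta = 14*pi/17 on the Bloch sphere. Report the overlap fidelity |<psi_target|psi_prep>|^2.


For states separated by angle theta on Bloch sphere:
F = cos^2(theta/2)
theta = 14*pi/17 = 2.5872
theta/2 = 1.2936
cos(theta/2) = 0.2737
F = 0.0749

0.0749


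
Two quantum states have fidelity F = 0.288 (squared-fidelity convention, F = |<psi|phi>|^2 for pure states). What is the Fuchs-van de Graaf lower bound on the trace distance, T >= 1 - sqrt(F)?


Fuchs-van de Graaf (squared-fidelity convention): 1 - sqrt(F) <= T <= sqrt(1 - F).
Lower bound: T >= 1 - sqrt(F)
sqrt(F) = sqrt(0.288) = 0.5367
T >= 1 - 0.5367
T >= 0.4633

0.4633


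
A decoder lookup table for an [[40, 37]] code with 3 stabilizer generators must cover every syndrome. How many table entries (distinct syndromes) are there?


Each stabilizer generator gives a binary (+1 or -1) measurement outcome.
With 3 independent generators:
Total syndromes = 2^3
= 8

8


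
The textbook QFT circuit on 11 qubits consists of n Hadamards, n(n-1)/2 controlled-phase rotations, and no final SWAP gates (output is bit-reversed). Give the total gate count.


Hadamard gates: 11
Controlled rotations: n*(n-1)/2 = 11*10/2 = 55
SWAP gates: 0 (omitted)
Total = 11 + 55
= 66

66


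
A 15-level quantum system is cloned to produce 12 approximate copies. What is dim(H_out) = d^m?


Output space = H^(tensor 12) where dim(H) = 15
dim = 15^12
= 225 (after 2 factors)
= 3375 (after 3 factors)
= 50625 (after 4 factors)
= 759375 (after 5 factors)
= 11390625 (after 6 factors)
= 170859375 (after 7 factors)
= 2562890625 (after 8 factors)
= 38443359375 (after 9 factors)
= 576650390625 (after 10 factors)
= 8649755859375 (after 11 factors)
= 129746337890625 (after 12 factors)
= 129746337890625

129746337890625


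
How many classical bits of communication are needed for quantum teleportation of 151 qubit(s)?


Quantum teleportation requires 2 classical bits per qubit teleported.
151 qubit(s) -> 2 * 151 = 302 classical bits

302


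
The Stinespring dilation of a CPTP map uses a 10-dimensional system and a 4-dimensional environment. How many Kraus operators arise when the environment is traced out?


Tracing out the environment in an orthonormal basis {|i>_E} gives Kraus operators K_i = <i|_E U |0>_E.
Number of Kraus operators = dim(H_env) = d_env
= 4

4


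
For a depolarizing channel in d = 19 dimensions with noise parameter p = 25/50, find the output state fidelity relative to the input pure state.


F = (1-p) + p/d
= (1 - 0.5000) + 0.5000/19
= 0.5000 + 0.0263
= 0.5263

0.5263


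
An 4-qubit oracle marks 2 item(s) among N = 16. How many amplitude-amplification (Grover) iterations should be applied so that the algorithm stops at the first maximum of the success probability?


After j Grover iterations the success probability is P(j) = sin^2((2j+1)*theta), where sin(theta) = sqrt(k/N).
N = 2^4 = 16, k = 2
sin(theta) = sqrt(k/N) = 0.3535533906
theta = arcsin(sqrt(k/N)) = 0.3613671239 rad
P(j) reaches its first maximum when (2j+1)*theta is as close as possible to pi/2, i.e. j = round(pi/(4*theta) - 1/2).
pi/(4*theta) - 1/2 = 1.6734
(For comparison, the common estimate pi/4 * sqrt(N/k) = 2.2214; the exact maximiser is used here.)
Optimal iterations = 2

2


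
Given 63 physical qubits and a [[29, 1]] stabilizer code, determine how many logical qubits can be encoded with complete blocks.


Each code block uses 29 physical qubits for 1 logical qubit(s).
Number of complete blocks = floor(63 / 29) = 2
Logical qubits = 2 * 1
= 2

2


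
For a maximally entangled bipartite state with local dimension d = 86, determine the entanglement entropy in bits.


For a maximally entangled state in d x d:
S = log2(d) = log2(86)
= 6.4263

6.4263


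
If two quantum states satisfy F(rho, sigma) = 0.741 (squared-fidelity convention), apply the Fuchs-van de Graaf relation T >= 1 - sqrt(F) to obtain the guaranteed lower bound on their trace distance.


Fuchs-van de Graaf (squared-fidelity convention): 1 - sqrt(F) <= T <= sqrt(1 - F).
Lower bound: T >= 1 - sqrt(F)
sqrt(F) = sqrt(0.741) = 0.8608
T >= 1 - 0.8608
T >= 0.1392

0.1392


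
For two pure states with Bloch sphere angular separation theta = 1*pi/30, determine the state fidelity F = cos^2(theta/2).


For states separated by angle theta on Bloch sphere:
F = cos^2(theta/2)
theta = 1*pi/30 = 0.1047
theta/2 = 0.0524
cos(theta/2) = 0.9986
F = 0.9973

0.9973


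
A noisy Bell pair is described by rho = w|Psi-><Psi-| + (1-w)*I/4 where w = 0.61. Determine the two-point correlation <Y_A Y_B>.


|Psi-> = (|01> - |10>)/sqrt(2)
For the pure Bell state, <Y_A Y_B> = -1 (Bell-state Pauli correlator).
The maximally-mixed part I/4 has tr(I/4 * P tensor P) = 0 for any traceless Pauli P.
So <Y_A Y_B>_rho = w * (-1) + (1 - w) * 0
= 0.61 * (-1)
= -0.6100

-0.6100


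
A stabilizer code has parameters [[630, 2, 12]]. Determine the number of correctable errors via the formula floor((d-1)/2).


Code parameters: [[630, 2, 12]], distance d = 12.
Number of correctable errors = floor((d-1)/2)
= floor((12 - 1)/2)
= floor(11/2)
= 5

5


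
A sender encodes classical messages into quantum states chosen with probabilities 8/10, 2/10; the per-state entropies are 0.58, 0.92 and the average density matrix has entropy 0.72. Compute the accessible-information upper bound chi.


chi = S(rho) - sum_i p_i * S(rho_i)
Weighted entropy = 8/10 * 0.58 + 2/10 * 0.92
= 0.6480
chi = 0.72 - 0.6480
= 0.0720

0.0720


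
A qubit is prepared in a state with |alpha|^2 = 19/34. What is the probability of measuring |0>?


|alpha|^2 = 19/34 = 0.5588
|beta|^2 = 1 - 19/34 = 15/34 = 0.4412
P(|0>) = |alpha|^2 = 0.5588

0.5588


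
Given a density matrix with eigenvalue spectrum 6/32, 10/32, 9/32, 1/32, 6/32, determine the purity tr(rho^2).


tr(rho^2) = sum of eigenvalues squared
= (6/32)^2 + (10/32)^2 + (9/32)^2 + (1/32)^2 + (6/32)^2
= (36 + 100 + 81 + 1 + 36) / 1024
= 254/1024
= 0.2480

0.2480


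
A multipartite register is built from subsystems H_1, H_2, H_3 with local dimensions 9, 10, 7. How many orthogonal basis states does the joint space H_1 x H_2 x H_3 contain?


dim(H_1 x H_2 x H_3) = 9 * 10 * 7
= 90 * 7
= 630

630


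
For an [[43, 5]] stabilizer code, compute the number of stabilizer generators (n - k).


For an [[n,k]] stabilizer code:
Number of stabilizer generators = n - k
= 43 - 5
= 38

38


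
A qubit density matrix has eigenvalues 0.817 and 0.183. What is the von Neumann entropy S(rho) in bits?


S = -p*log2(p) - (1-p)*log2(1-p)
p = 0.8170, 1-p = 0.1830
= -0.8170 * log2(0.8170) - 0.1830 * log2(0.1830)
= -(-0.2382) - (-0.4484)
= 0.6866

0.6866


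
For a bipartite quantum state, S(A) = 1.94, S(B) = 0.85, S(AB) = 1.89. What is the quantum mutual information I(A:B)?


I(A:B) = S(A) + S(B) - S(AB)
= 1.94 + 0.85 - 1.89
= 0.9000

0.9000


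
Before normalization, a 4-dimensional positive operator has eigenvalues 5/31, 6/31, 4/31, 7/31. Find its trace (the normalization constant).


tr(M) = sum of eigenvalues
= 5/31 + 6/31 + 4/31 + 7/31
= 22/31
= 0.7097

0.7097


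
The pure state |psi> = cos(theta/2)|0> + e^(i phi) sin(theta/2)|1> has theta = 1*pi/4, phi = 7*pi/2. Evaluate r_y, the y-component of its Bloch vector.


theta = 0.7854, phi = 10.9956
r_y = sin(theta)*sin(phi) = 0.7071 * -1.0000
r_y = -0.7071

-0.7071


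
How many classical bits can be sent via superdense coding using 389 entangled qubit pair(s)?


Superdense coding allows 2 classical bits per shared entangled pair.
389 pair(s) -> 2 * 389 = 778 classical bits

778


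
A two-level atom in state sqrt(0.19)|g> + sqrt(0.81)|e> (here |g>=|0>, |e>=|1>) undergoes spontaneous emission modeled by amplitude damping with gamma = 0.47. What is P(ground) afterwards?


For amplitude damping with parameter gamma on state sqrt(a)|0> + sqrt(b)|1>:
alpha^2 = 0.19, beta^2 = 0.81
P(|0>) = alpha^2 + gamma * beta^2
= 0.19 + 0.47 * 0.81
= 0.19 + 0.3807
= 0.5707

0.5707


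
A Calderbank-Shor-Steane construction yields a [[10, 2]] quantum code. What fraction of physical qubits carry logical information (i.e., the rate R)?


Code rate R = k/n
= 2/10
= 0.2000

0.2000


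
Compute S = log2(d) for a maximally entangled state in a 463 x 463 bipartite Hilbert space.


For a maximally entangled state in d x d:
S = log2(d) = log2(463)
= 8.8549

8.8549


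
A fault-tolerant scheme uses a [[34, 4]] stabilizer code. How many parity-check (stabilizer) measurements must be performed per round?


For an [[n,k]] stabilizer code:
Number of stabilizer generators = n - k
= 34 - 4
= 30

30


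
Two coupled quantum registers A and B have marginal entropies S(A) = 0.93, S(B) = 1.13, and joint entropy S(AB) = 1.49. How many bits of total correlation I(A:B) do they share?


I(A:B) = S(A) + S(B) - S(AB)
= 0.93 + 1.13 - 1.49
= 0.5700

0.5700


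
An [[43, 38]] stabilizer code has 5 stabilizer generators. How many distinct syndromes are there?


Each stabilizer generator gives a binary (+1 or -1) measurement outcome.
With 5 independent generators:
Total syndromes = 2^5
= 32

32


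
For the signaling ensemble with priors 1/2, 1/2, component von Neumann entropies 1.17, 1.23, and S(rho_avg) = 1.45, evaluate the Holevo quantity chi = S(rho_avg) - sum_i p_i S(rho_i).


chi = S(rho) - sum_i p_i * S(rho_i)
Weighted entropy = 1/2 * 1.17 + 1/2 * 1.23
= 1.2000
chi = 1.45 - 1.2000
= 0.2500

0.2500


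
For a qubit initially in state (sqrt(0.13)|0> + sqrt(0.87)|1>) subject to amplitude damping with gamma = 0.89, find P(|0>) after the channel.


For amplitude damping with parameter gamma on state sqrt(a)|0> + sqrt(b)|1>:
alpha^2 = 0.13, beta^2 = 0.87
P(|0>) = alpha^2 + gamma * beta^2
= 0.13 + 0.89 * 0.87
= 0.13 + 0.7743
= 0.9043

0.9043


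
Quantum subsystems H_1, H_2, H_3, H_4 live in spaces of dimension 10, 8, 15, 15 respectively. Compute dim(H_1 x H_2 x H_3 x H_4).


dim(H_1 x H_2 x H_3 x H_4) = 10 * 8 * 15 * 15
= 80 * 15 * 15
= 1200 * 15
= 18000

18000


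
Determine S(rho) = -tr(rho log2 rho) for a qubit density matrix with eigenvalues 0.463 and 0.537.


S = -p*log2(p) - (1-p)*log2(1-p)
p = 0.4630, 1-p = 0.5370
= -0.4630 * log2(0.4630) - 0.5370 * log2(0.5370)
= -(-0.5144) - (-0.4817)
= 0.9960

0.9960


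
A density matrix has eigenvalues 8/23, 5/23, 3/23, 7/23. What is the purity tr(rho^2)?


tr(rho^2) = sum of eigenvalues squared
= (8/23)^2 + (5/23)^2 + (3/23)^2 + (7/23)^2
= (64 + 25 + 9 + 49) / 529
= 147/529
= 0.2779

0.2779


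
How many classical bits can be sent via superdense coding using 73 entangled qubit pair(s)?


Superdense coding allows 2 classical bits per shared entangled pair.
73 pair(s) -> 2 * 73 = 146 classical bits

146


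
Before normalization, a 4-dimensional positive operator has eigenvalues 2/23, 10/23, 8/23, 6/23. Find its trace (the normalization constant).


tr(M) = sum of eigenvalues
= 2/23 + 10/23 + 8/23 + 6/23
= 26/23
= 1.1304

1.1304


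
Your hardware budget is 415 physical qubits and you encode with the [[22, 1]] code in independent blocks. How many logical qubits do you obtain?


Each code block uses 22 physical qubits for 1 logical qubit(s).
Number of complete blocks = floor(415 / 22) = 18
Logical qubits = 18 * 1
= 18

18


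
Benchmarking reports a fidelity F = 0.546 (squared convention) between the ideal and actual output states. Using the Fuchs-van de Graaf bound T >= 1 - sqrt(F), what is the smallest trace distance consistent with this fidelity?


Fuchs-van de Graaf (squared-fidelity convention): 1 - sqrt(F) <= T <= sqrt(1 - F).
Lower bound: T >= 1 - sqrt(F)
sqrt(F) = sqrt(0.546) = 0.7389
T >= 1 - 0.7389
T >= 0.2611

0.2611


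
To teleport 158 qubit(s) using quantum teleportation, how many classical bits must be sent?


Quantum teleportation requires 2 classical bits per qubit teleported.
158 qubit(s) -> 2 * 158 = 316 classical bits

316


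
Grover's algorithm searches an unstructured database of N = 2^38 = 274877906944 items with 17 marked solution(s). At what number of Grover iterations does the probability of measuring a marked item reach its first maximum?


After j Grover iterations the success probability is P(j) = sin^2((2j+1)*theta), where sin(theta) = sqrt(k/N).
N = 2^38 = 274877906944, k = 17
sin(theta) = sqrt(k/N) = 7.864199878e-06
theta = arcsin(sqrt(k/N)) = 7.864199878e-06 rad
P(j) reaches its first maximum when (2j+1)*theta is as close as possible to pi/2, i.e. j = round(pi/(4*theta) - 1/2).
pi/(4*theta) - 1/2 = 99869.5663
(For comparison, the common estimate pi/4 * sqrt(N/k) = 99870.0663; the exact maximiser is used here.)
Optimal iterations = 99870

99870


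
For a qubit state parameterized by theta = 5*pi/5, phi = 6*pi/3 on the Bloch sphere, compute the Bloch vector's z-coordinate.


theta = 3.1416, phi = 6.2832
r_z = cos(theta) = -1.0000

-1.0000


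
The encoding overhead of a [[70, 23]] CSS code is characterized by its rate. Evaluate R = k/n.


Code rate R = k/n
= 23/70
= 0.3286

0.3286


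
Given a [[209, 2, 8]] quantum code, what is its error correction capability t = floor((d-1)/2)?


Code parameters: [[209, 2, 8]], distance d = 8.
Number of correctable errors = floor((d-1)/2)
= floor((8 - 1)/2)
= floor(7/2)
= 3

3


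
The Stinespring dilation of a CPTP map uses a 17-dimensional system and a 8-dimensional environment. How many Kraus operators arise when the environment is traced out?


Tracing out the environment in an orthonormal basis {|i>_E} gives Kraus operators K_i = <i|_E U |0>_E.
Number of Kraus operators = dim(H_env) = d_env
= 8

8


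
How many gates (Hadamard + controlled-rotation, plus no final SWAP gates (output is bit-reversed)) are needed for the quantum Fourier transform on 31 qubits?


Hadamard gates: 31
Controlled rotations: n*(n-1)/2 = 31*30/2 = 465
SWAP gates: 0 (omitted)
Total = 31 + 465
= 496

496


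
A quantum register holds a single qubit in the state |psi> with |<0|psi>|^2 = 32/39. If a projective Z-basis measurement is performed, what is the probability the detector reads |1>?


|alpha|^2 = 32/39 = 0.8205
|beta|^2 = 1 - 32/39 = 7/39 = 0.1795
P(|1>) = |beta|^2 = 0.1795

0.1795


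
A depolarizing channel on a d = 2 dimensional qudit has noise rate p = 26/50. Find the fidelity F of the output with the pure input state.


F = (1-p) + p/d
= (1 - 0.5200) + 0.5200/2
= 0.4800 + 0.2600
= 0.7400

0.7400


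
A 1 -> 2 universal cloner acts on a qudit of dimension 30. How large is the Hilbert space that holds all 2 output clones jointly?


Output space = H^(tensor 2) where dim(H) = 30
dim = 30^2
= 900

900


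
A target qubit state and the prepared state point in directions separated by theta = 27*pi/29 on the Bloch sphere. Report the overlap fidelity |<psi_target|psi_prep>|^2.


For states separated by angle theta on Bloch sphere:
F = cos^2(theta/2)
theta = 27*pi/29 = 2.9249
theta/2 = 1.4625
cos(theta/2) = 0.1081
F = 0.0117

0.0117


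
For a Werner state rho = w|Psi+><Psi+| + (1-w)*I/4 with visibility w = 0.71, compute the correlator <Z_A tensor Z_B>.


|Psi+> = (|01> + |10>)/sqrt(2)
For the pure Bell state, <Z_A Z_B> = -1 (Bell-state Pauli correlator).
The maximally-mixed part I/4 has tr(I/4 * P tensor P) = 0 for any traceless Pauli P.
So <Z_A Z_B>_rho = w * (-1) + (1 - w) * 0
= 0.71 * (-1)
= -0.7100

-0.7100


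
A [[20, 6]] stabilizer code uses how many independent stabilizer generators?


For an [[n,k]] stabilizer code:
Number of stabilizer generators = n - k
= 20 - 6
= 14

14


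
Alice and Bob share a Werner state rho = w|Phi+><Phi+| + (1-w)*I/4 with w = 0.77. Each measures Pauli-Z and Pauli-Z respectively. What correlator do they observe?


|Phi+> = (|00> + |11>)/sqrt(2)
For the pure Bell state, <Z_A Z_B> = +1 (Bell-state Pauli correlator).
The maximally-mixed part I/4 has tr(I/4 * P tensor P) = 0 for any traceless Pauli P.
So <Z_A Z_B>_rho = w * (+1) + (1 - w) * 0
= 0.77 * (+1)
= 0.7700

0.7700


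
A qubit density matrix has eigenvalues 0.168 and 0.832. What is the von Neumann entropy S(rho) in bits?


S = -p*log2(p) - (1-p)*log2(1-p)
p = 0.1680, 1-p = 0.8320
= -0.1680 * log2(0.1680) - 0.8320 * log2(0.8320)
= -(-0.4323) - (-0.2208)
= 0.6531

0.6531


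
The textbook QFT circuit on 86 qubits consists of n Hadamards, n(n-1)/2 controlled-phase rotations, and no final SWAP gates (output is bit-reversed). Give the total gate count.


Hadamard gates: 86
Controlled rotations: n*(n-1)/2 = 86*85/2 = 3655
SWAP gates: 0 (omitted)
Total = 86 + 3655
= 3741

3741


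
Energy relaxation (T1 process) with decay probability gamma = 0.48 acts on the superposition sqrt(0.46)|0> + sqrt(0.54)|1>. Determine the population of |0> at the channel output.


For amplitude damping with parameter gamma on state sqrt(a)|0> + sqrt(b)|1>:
alpha^2 = 0.46, beta^2 = 0.54
P(|0>) = alpha^2 + gamma * beta^2
= 0.46 + 0.48 * 0.54
= 0.46 + 0.2592
= 0.7192

0.7192


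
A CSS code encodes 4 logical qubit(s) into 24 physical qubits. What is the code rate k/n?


Code rate R = k/n
= 4/24
= 0.1667

0.1667


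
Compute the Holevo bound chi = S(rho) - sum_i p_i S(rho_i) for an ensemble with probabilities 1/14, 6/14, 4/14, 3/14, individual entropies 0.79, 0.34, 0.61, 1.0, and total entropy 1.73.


chi = S(rho) - sum_i p_i * S(rho_i)
Weighted entropy = 1/14 * 0.79 + 6/14 * 0.34 + 4/14 * 0.61 + 3/14 * 1.0
= 0.5907
chi = 1.73 - 0.5907
= 1.1393

1.1393


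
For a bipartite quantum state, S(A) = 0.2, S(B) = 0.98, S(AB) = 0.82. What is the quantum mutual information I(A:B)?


I(A:B) = S(A) + S(B) - S(AB)
= 0.2 + 0.98 - 0.82
= 0.3600

0.3600


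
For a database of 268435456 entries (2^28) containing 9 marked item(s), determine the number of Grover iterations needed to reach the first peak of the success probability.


After j Grover iterations the success probability is P(j) = sin^2((2j+1)*theta), where sin(theta) = sqrt(k/N).
N = 2^28 = 268435456, k = 9
sin(theta) = sqrt(k/N) = 0.0001831054688
theta = arcsin(sqrt(k/N)) = 0.0001831054698 rad
P(j) reaches its first maximum when (2j+1)*theta is as close as possible to pi/2, i.e. j = round(pi/(4*theta) - 1/2).
pi/(4*theta) - 1/2 = 4288.8211
(For comparison, the common estimate pi/4 * sqrt(N/k) = 4289.3212; the exact maximiser is used here.)
Optimal iterations = 4289

4289


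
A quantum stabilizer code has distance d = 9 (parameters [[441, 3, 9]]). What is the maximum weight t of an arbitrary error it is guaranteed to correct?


Code parameters: [[441, 3, 9]], distance d = 9.
Number of correctable errors = floor((d-1)/2)
= floor((9 - 1)/2)
= floor(8/2)
= 4

4


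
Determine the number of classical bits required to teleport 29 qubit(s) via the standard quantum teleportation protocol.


Quantum teleportation requires 2 classical bits per qubit teleported.
29 qubit(s) -> 2 * 29 = 58 classical bits

58


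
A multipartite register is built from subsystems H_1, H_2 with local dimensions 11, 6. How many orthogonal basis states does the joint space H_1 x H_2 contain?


dim(H_1 x H_2) = 11 * 6
= 66

66


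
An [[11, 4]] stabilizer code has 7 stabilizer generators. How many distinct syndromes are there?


Each stabilizer generator gives a binary (+1 or -1) measurement outcome.
With 7 independent generators:
Total syndromes = 2^7
= 128

128


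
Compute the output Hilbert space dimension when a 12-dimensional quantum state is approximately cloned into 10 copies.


Output space = H^(tensor 10) where dim(H) = 12
dim = 12^10
= 144 (after 2 factors)
= 1728 (after 3 factors)
= 20736 (after 4 factors)
= 248832 (after 5 factors)
= 2985984 (after 6 factors)
= 35831808 (after 7 factors)
= 429981696 (after 8 factors)
= 5159780352 (after 9 factors)
= 61917364224 (after 10 factors)
= 61917364224

61917364224


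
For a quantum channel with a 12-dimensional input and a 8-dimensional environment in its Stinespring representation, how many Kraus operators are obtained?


Tracing out the environment in an orthonormal basis {|i>_E} gives Kraus operators K_i = <i|_E U |0>_E.
Number of Kraus operators = dim(H_env) = d_env
= 8

8


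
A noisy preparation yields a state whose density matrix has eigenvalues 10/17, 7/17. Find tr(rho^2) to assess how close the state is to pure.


tr(rho^2) = sum of eigenvalues squared
= (10/17)^2 + (7/17)^2
= (100 + 49) / 289
= 149/289
= 0.5156

0.5156


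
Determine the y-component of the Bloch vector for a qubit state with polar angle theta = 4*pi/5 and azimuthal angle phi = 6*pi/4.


theta = 2.5133, phi = 4.7124
r_y = sin(theta)*sin(phi) = 0.5878 * -1.0000
r_y = -0.5878

-0.5878


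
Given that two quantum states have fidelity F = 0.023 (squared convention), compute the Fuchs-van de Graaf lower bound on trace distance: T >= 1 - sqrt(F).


Fuchs-van de Graaf (squared-fidelity convention): 1 - sqrt(F) <= T <= sqrt(1 - F).
Lower bound: T >= 1 - sqrt(F)
sqrt(F) = sqrt(0.023) = 0.1517
T >= 1 - 0.1517
T >= 0.8483

0.8483


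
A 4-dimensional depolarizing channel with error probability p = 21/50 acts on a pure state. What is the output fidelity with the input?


F = (1-p) + p/d
= (1 - 0.4200) + 0.4200/4
= 0.5800 + 0.1050
= 0.6850

0.6850


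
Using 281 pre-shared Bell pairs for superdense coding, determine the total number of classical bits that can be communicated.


Superdense coding allows 2 classical bits per shared entangled pair.
281 pair(s) -> 2 * 281 = 562 classical bits

562


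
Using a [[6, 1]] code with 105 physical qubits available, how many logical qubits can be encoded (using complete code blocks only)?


Each code block uses 6 physical qubits for 1 logical qubit(s).
Number of complete blocks = floor(105 / 6) = 17
Logical qubits = 17 * 1
= 17

17


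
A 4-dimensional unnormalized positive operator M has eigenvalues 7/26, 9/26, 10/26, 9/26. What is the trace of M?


tr(M) = sum of eigenvalues
= 7/26 + 9/26 + 10/26 + 9/26
= 35/26
= 1.3462

1.3462


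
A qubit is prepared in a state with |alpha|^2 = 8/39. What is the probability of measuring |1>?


|alpha|^2 = 8/39 = 0.2051
|beta|^2 = 1 - 8/39 = 31/39 = 0.7949
P(|1>) = |beta|^2 = 0.7949

0.7949


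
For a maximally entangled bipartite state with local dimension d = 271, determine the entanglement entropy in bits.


For a maximally entangled state in d x d:
S = log2(d) = log2(271)
= 8.0821

8.0821


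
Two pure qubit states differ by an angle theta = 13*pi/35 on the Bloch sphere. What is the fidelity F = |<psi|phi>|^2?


For states separated by angle theta on Bloch sphere:
F = cos^2(theta/2)
theta = 13*pi/35 = 1.1669
theta/2 = 0.5834
cos(theta/2) = 0.8346
F = 0.6965

0.6965


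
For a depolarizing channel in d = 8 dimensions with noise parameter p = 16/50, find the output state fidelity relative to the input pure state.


F = (1-p) + p/d
= (1 - 0.3200) + 0.3200/8
= 0.6800 + 0.0400
= 0.7200

0.7200


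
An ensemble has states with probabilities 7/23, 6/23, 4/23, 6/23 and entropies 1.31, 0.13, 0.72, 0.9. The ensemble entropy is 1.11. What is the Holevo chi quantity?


chi = S(rho) - sum_i p_i * S(rho_i)
Weighted entropy = 7/23 * 1.31 + 6/23 * 0.13 + 4/23 * 0.72 + 6/23 * 0.9
= 0.7926
chi = 1.11 - 0.7926
= 0.3174

0.3174


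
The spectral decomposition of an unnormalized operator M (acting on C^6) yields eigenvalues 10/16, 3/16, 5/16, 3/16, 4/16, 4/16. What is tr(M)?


tr(M) = sum of eigenvalues
= 10/16 + 3/16 + 5/16 + 3/16 + 4/16 + 4/16
= 29/16
= 1.8125

1.8125


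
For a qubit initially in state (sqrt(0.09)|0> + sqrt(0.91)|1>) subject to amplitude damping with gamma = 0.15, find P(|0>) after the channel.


For amplitude damping with parameter gamma on state sqrt(a)|0> + sqrt(b)|1>:
alpha^2 = 0.09, beta^2 = 0.91
P(|0>) = alpha^2 + gamma * beta^2
= 0.09 + 0.15 * 0.91
= 0.09 + 0.1365
= 0.2265

0.2265


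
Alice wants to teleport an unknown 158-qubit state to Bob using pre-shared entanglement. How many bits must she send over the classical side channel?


Quantum teleportation requires 2 classical bits per qubit teleported.
158 qubit(s) -> 2 * 158 = 316 classical bits

316


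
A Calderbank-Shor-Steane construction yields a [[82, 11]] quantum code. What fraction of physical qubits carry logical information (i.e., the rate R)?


Code rate R = k/n
= 11/82
= 0.1341

0.1341


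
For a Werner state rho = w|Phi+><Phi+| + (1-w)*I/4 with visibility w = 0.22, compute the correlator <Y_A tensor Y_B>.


|Phi+> = (|00> + |11>)/sqrt(2)
For the pure Bell state, <Y_A Y_B> = -1 (Bell-state Pauli correlator).
The maximally-mixed part I/4 has tr(I/4 * P tensor P) = 0 for any traceless Pauli P.
So <Y_A Y_B>_rho = w * (-1) + (1 - w) * 0
= 0.22 * (-1)
= -0.2200

-0.2200


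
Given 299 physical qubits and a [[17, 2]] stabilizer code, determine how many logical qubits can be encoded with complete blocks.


Each code block uses 17 physical qubits for 2 logical qubit(s).
Number of complete blocks = floor(299 / 17) = 17
Logical qubits = 17 * 2
= 34

34


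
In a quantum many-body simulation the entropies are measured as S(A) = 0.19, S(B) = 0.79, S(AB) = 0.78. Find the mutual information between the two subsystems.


I(A:B) = S(A) + S(B) - S(AB)
= 0.19 + 0.79 - 0.78
= 0.2000

0.2000


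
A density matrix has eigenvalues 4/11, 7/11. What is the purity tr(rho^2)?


tr(rho^2) = sum of eigenvalues squared
= (4/11)^2 + (7/11)^2
= (16 + 49) / 121
= 65/121
= 0.5372

0.5372


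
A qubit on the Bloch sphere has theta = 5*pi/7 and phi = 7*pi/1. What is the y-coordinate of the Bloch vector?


theta = 2.2440, phi = 21.9911
r_y = sin(theta)*sin(phi) = 0.7818 * 0.0000
r_y = 0.0000

0.0000


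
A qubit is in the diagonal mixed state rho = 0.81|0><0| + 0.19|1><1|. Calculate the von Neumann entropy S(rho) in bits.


S = -p*log2(p) - (1-p)*log2(1-p)
p = 0.8100, 1-p = 0.1900
= -0.8100 * log2(0.8100) - 0.1900 * log2(0.1900)
= -(-0.2462) - (-0.4552)
= 0.7015

0.7015


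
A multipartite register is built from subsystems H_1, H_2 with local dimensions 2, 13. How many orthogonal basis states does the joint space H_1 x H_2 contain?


dim(H_1 x H_2) = 2 * 13
= 26

26


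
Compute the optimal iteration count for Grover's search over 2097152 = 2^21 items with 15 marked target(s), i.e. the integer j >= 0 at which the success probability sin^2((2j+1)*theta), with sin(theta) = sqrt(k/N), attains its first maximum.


After j Grover iterations the success probability is P(j) = sin^2((2j+1)*theta), where sin(theta) = sqrt(k/N).
N = 2^21 = 2097152, k = 15
sin(theta) = sqrt(k/N) = 0.00267442655
theta = arcsin(sqrt(k/N)) = 0.002674429738 rad
P(j) reaches its first maximum when (2j+1)*theta is as close as possible to pi/2, i.e. j = round(pi/(4*theta) - 1/2).
pi/(4*theta) - 1/2 = 293.1694
(For comparison, the common estimate pi/4 * sqrt(N/k) = 293.6697; the exact maximiser is used here.)
Optimal iterations = 293

293


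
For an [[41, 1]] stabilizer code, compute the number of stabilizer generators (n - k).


For an [[n,k]] stabilizer code:
Number of stabilizer generators = n - k
= 41 - 1
= 40

40


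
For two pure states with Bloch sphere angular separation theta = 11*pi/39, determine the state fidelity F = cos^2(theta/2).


For states separated by angle theta on Bloch sphere:
F = cos^2(theta/2)
theta = 11*pi/39 = 0.8861
theta/2 = 0.4430
cos(theta/2) = 0.9035
F = 0.8162

0.8162


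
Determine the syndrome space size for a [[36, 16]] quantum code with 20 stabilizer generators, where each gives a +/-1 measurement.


Each stabilizer generator gives a binary (+1 or -1) measurement outcome.
With 20 independent generators:
Total syndromes = 2^20
= 1048576

1048576


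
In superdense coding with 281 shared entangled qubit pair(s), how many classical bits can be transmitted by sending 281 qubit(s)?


Superdense coding allows 2 classical bits per shared entangled pair.
281 pair(s) -> 2 * 281 = 562 classical bits

562


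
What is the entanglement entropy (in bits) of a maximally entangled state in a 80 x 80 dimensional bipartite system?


For a maximally entangled state in d x d:
S = log2(d) = log2(80)
= 6.3219

6.3219


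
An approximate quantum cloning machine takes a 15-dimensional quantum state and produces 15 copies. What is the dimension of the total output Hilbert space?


Output space = H^(tensor 15) where dim(H) = 15
dim = 15^15
= 225 (after 2 factors)
= 3375 (after 3 factors)
= 50625 (after 4 factors)
= 759375 (after 5 factors)
= 11390625 (after 6 factors)
= 170859375 (after 7 factors)
= 2562890625 (after 8 factors)
= 38443359375 (after 9 factors)
= 576650390625 (after 10 factors)
= 8649755859375 (after 11 factors)
= 129746337890625 (after 12 factors)
= 1946195068359375 (after 13 factors)
= 29192926025390625 (after 14 factors)
= 437893890380859375 (after 15 factors)
= 437893890380859375

437893890380859375


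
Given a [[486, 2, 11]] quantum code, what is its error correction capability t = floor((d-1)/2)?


Code parameters: [[486, 2, 11]], distance d = 11.
Number of correctable errors = floor((d-1)/2)
= floor((11 - 1)/2)
= floor(10/2)
= 5

5


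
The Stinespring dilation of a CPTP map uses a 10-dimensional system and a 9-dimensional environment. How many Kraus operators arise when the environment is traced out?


Tracing out the environment in an orthonormal basis {|i>_E} gives Kraus operators K_i = <i|_E U |0>_E.
Number of Kraus operators = dim(H_env) = d_env
= 9

9


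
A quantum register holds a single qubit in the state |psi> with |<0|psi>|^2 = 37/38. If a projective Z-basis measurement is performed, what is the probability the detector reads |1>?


|alpha|^2 = 37/38 = 0.9737
|beta|^2 = 1 - 37/38 = 1/38 = 0.0263
P(|1>) = |beta|^2 = 0.0263

0.0263


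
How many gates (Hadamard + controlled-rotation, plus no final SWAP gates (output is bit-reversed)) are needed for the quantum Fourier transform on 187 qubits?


Hadamard gates: 187
Controlled rotations: n*(n-1)/2 = 187*186/2 = 17391
SWAP gates: 0 (omitted)
Total = 187 + 17391
= 17578

17578


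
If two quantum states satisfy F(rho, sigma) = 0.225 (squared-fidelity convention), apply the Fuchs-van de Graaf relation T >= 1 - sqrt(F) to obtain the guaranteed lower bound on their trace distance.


Fuchs-van de Graaf (squared-fidelity convention): 1 - sqrt(F) <= T <= sqrt(1 - F).
Lower bound: T >= 1 - sqrt(F)
sqrt(F) = sqrt(0.225) = 0.4743
T >= 1 - 0.4743
T >= 0.5257

0.5257


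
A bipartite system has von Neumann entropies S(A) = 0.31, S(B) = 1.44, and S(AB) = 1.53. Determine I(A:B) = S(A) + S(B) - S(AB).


I(A:B) = S(A) + S(B) - S(AB)
= 0.31 + 1.44 - 1.53
= 0.2200

0.2200


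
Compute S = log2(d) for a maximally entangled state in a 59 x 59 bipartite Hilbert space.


For a maximally entangled state in d x d:
S = log2(d) = log2(59)
= 5.8826

5.8826


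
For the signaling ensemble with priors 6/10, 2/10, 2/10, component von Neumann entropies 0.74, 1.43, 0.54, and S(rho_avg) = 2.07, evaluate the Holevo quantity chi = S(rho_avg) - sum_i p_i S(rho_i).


chi = S(rho) - sum_i p_i * S(rho_i)
Weighted entropy = 6/10 * 0.74 + 2/10 * 1.43 + 2/10 * 0.54
= 0.8380
chi = 2.07 - 0.8380
= 1.2320

1.2320


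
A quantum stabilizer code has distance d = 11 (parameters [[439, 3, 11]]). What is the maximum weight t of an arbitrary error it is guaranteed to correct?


Code parameters: [[439, 3, 11]], distance d = 11.
Number of correctable errors = floor((d-1)/2)
= floor((11 - 1)/2)
= floor(10/2)
= 5

5


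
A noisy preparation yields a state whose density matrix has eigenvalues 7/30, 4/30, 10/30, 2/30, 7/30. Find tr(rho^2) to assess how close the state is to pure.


tr(rho^2) = sum of eigenvalues squared
= (7/30)^2 + (4/30)^2 + (10/30)^2 + (2/30)^2 + (7/30)^2
= (49 + 16 + 100 + 4 + 49) / 900
= 218/900
= 0.2422

0.2422


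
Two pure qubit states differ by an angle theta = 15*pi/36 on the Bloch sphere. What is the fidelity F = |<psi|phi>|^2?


For states separated by angle theta on Bloch sphere:
F = cos^2(theta/2)
theta = 15*pi/36 = 1.3090
theta/2 = 0.6545
cos(theta/2) = 0.7934
F = 0.6294

0.6294


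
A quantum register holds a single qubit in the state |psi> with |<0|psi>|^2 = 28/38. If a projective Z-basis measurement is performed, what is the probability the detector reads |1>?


|alpha|^2 = 28/38 = 0.7368
|beta|^2 = 1 - 28/38 = 10/38 = 0.2632
P(|1>) = |beta|^2 = 0.2632

0.2632


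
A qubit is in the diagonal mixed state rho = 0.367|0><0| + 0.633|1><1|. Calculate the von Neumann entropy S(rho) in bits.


S = -p*log2(p) - (1-p)*log2(1-p)
p = 0.3670, 1-p = 0.6330
= -0.3670 * log2(0.3670) - 0.6330 * log2(0.6330)
= -(-0.5307) - (-0.4176)
= 0.9483

0.9483


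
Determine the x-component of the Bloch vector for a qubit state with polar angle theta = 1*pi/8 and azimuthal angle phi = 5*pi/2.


theta = 0.3927, phi = 7.8540
r_x = sin(theta)*cos(phi) = 0.3827 * 0.0000
r_x = 0.0000

0.0000


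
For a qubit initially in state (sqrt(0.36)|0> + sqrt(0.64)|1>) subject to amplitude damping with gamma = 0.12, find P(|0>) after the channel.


For amplitude damping with parameter gamma on state sqrt(a)|0> + sqrt(b)|1>:
alpha^2 = 0.36, beta^2 = 0.64
P(|0>) = alpha^2 + gamma * beta^2
= 0.36 + 0.12 * 0.64
= 0.36 + 0.0768
= 0.4368

0.4368


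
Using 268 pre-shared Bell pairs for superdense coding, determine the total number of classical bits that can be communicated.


Superdense coding allows 2 classical bits per shared entangled pair.
268 pair(s) -> 2 * 268 = 536 classical bits

536


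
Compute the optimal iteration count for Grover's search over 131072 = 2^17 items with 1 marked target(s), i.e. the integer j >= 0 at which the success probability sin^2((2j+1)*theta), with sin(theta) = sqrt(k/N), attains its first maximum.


After j Grover iterations the success probability is P(j) = sin^2((2j+1)*theta), where sin(theta) = sqrt(k/N).
N = 2^17 = 131072, k = 1
sin(theta) = sqrt(k/N) = 0.002762135864
theta = arcsin(sqrt(k/N)) = 0.002762139376 rad
P(j) reaches its first maximum when (2j+1)*theta is as close as possible to pi/2, i.e. j = round(pi/(4*theta) - 1/2).
pi/(4*theta) - 1/2 = 283.8441
(For comparison, the common estimate pi/4 * sqrt(N/k) = 284.3445; the exact maximiser is used here.)
Optimal iterations = 284

284


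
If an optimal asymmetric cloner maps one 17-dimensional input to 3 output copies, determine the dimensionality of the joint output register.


Output space = H^(tensor 3) where dim(H) = 17
dim = 17^3
= 289 (after 2 factors)
= 4913 (after 3 factors)
= 4913

4913
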